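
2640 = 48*55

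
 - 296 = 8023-8319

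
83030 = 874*95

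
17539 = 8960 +8579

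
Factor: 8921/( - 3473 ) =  -11^1*23^( - 1 )*151^(-1 )* 811^1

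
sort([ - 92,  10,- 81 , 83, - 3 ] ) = [ - 92, - 81, - 3,10, 83 ]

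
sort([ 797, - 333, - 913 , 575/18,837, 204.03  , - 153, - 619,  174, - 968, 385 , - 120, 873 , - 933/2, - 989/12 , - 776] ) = [ - 968,- 913, - 776, - 619,-933/2 , - 333, - 153, - 120, - 989/12,575/18,174,204.03, 385,797,837, 873]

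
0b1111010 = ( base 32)3q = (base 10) 122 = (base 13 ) 95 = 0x7a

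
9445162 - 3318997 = 6126165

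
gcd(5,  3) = 1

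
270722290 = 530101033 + -259378743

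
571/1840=571/1840 = 0.31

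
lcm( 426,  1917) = 3834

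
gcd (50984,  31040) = 8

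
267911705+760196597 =1028108302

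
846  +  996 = 1842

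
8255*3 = 24765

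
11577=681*17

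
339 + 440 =779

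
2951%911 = 218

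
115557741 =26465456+89092285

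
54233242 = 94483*574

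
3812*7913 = 30164356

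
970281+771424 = 1741705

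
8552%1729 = 1636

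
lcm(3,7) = 21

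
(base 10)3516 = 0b110110111100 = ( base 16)DBC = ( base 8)6674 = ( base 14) 13d2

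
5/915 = 1/183 =0.01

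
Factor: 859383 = 3^3 * 7^1 * 4547^1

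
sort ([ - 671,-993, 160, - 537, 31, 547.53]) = [ -993,  -  671, - 537,31, 160 , 547.53]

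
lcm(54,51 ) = 918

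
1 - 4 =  - 3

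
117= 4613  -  4496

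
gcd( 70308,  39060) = 7812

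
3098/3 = 1032  +  2/3 = 1032.67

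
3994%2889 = 1105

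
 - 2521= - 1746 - 775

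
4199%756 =419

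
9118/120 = 4559/60 =75.98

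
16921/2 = 8460 + 1/2 = 8460.50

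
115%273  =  115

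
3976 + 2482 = 6458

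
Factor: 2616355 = 5^1 *7^2 * 59^1* 181^1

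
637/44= 637/44 = 14.48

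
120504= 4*30126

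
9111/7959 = 1+384/2653 = 1.14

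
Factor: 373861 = 373861^1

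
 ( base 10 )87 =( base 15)5C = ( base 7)153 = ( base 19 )4B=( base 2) 1010111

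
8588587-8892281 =-303694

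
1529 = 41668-40139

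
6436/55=117 + 1/55= 117.02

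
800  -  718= 82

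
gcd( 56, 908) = 4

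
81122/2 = 40561 = 40561.00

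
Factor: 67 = 67^1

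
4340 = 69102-64762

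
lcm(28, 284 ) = 1988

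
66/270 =11/45 = 0.24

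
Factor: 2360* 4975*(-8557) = -2^3 * 5^3*43^1 * 59^1* 199^2 = -100467737000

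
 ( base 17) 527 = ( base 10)1486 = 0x5ce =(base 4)113032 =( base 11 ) 1131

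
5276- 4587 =689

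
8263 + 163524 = 171787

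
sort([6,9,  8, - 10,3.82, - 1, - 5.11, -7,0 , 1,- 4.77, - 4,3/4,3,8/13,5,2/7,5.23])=[ - 10, - 7,-5.11, - 4.77,  -  4, -1, 0,2/7,8/13,3/4, 1,3,3.82, 5,  5.23,6, 8, 9 ] 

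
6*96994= 581964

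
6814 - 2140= 4674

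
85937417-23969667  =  61967750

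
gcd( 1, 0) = 1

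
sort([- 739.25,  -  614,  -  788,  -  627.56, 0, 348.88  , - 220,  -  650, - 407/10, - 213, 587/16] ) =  [  -  788,-739.25,  -  650, - 627.56, - 614, - 220, - 213, - 407/10,0,587/16,348.88] 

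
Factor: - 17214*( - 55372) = 953173608 = 2^3 * 3^1 * 19^1*109^1 * 127^1*151^1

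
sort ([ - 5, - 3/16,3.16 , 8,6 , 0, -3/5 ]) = [ - 5, - 3/5, - 3/16,0,3.16,6,  8]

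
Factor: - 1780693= - 191^1 *9323^1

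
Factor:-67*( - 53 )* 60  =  2^2*3^1*5^1*53^1*67^1 =213060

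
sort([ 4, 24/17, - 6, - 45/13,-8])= [ - 8,  -  6, - 45/13, 24/17,4] 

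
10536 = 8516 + 2020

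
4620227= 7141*647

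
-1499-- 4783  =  3284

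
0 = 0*126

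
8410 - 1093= 7317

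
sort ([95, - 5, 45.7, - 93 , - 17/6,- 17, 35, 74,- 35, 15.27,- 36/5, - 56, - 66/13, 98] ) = [ - 93,-56, - 35, - 17,-36/5, - 66/13, - 5, - 17/6, 15.27, 35,45.7,  74 , 95 , 98] 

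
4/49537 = 4/49537   =  0.00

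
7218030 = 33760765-26542735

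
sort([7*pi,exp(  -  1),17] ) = [ exp(-1 ),17, 7*pi ] 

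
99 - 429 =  - 330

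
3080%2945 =135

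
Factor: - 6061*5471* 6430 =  - 2^1*  5^1*11^1*19^1 * 29^1 * 643^1*5471^1 = - 213217070330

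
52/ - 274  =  -1 + 111/137 = - 0.19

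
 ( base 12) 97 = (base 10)115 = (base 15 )7a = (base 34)3d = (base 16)73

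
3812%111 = 38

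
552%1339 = 552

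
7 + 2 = 9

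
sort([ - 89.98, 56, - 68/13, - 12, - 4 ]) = [-89.98, - 12, - 68/13 , - 4,  56]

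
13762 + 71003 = 84765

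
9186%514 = 448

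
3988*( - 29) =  - 115652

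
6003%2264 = 1475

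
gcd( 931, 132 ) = 1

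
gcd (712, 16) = 8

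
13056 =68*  192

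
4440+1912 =6352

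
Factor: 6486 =2^1*3^1*23^1*47^1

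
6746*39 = 263094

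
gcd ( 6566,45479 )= 7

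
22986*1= 22986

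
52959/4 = 13239 + 3/4  =  13239.75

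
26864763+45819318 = 72684081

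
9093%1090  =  373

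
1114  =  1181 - 67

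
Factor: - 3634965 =-3^2*5^1 *80777^1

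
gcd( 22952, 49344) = 8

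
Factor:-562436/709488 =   -  371/468 = -  2^ ( - 2) * 3^( -2)*7^1*13^( - 1 ) * 53^1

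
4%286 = 4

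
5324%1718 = 170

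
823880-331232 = 492648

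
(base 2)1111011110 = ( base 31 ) 10t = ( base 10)990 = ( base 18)310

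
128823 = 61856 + 66967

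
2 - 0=2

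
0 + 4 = 4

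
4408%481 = 79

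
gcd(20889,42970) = 1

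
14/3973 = 14/3973 = 0.00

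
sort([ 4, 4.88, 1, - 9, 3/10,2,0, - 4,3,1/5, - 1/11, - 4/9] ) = [ - 9, - 4, - 4/9, - 1/11, 0, 1/5  ,  3/10, 1,2,3,4, 4.88]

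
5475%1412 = 1239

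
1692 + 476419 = 478111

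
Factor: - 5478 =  - 2^1*3^1*11^1 * 83^1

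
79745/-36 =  - 79745/36 =- 2215.14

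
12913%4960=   2993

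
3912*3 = 11736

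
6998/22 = 3499/11=318.09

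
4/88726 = 2/44363 = 0.00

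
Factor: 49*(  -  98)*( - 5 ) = 24010 = 2^1*5^1*7^4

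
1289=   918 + 371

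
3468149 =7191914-3723765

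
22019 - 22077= -58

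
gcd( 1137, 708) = 3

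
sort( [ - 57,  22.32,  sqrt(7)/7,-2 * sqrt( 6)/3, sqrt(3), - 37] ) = [  -  57, - 37, - 2*sqrt ( 6)/3, sqrt(7)/7, sqrt( 3),22.32]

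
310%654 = 310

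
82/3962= 41/1981 = 0.02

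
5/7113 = 5/7113= 0.00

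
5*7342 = 36710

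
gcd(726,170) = 2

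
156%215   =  156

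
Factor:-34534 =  - 2^1*31^1*557^1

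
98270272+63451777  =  161722049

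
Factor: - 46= - 2^1*23^1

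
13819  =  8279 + 5540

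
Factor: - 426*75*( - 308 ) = 9840600 = 2^3*3^2*5^2*7^1*11^1*71^1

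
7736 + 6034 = 13770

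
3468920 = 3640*953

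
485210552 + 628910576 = 1114121128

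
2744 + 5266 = 8010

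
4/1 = 4 = 4.00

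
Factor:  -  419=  -419^1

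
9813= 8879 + 934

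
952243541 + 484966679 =1437210220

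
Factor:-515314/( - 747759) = 2^1*3^( - 1)*249253^( - 1)*257657^1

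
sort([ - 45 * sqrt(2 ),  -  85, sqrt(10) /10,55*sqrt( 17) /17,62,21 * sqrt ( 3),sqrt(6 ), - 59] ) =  [- 85, - 45 * sqrt (2),-59,sqrt (10) /10, sqrt( 6), 55*sqrt(17)/17,21*sqrt(3),62]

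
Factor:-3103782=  - 2^1*3^1*11^1 *31^1*37^1  *41^1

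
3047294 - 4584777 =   -  1537483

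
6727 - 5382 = 1345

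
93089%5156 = 281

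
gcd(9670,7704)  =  2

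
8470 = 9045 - 575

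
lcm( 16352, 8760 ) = 245280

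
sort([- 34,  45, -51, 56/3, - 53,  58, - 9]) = [ -53,-51,  -  34, - 9,56/3,  45, 58]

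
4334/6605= 4334/6605 = 0.66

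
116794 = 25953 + 90841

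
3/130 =3/130 = 0.02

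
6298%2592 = 1114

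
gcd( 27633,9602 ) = 1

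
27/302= 27/302 = 0.09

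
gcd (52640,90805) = 5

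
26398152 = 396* 66662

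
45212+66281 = 111493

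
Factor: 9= 3^2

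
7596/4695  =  2532/1565 = 1.62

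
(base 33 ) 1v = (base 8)100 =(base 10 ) 64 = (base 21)31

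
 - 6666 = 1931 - 8597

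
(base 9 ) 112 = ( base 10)92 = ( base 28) 38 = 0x5C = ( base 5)332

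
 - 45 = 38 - 83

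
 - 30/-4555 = 6/911 = 0.01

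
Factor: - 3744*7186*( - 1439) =38715408576  =  2^6*3^2*13^1*1439^1*3593^1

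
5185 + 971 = 6156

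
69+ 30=99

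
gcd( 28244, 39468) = 92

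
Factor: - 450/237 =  - 150/79 = - 2^1*3^1*5^2*79^( - 1)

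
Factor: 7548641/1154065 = 5^( - 1) *11^( - 1)*151^1*20983^(-1 )*49991^1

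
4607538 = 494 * 9327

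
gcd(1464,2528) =8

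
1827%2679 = 1827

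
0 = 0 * (-33163) 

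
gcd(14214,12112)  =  2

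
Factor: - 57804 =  - 2^2*3^1*4817^1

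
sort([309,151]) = [ 151, 309]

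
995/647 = 1  +  348/647 = 1.54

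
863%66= 5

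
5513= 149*37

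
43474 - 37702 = 5772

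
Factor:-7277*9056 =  - 65900512 = - 2^5* 19^1*283^1 * 383^1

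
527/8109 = 31/477 = 0.06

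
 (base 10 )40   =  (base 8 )50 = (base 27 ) 1D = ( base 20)20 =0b101000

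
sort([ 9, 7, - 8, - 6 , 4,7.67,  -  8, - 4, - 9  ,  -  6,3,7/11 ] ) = [  -  9, - 8 , - 8, - 6, - 6, - 4, 7/11,  3, 4,7,7.67,9 ] 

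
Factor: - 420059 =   -  101^1*4159^1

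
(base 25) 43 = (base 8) 147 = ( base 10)103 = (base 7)205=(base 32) 37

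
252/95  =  2  +  62/95 = 2.65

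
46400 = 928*50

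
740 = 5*148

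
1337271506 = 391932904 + 945338602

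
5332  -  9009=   -  3677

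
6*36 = 216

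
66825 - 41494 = 25331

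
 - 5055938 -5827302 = -10883240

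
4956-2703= 2253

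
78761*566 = 44578726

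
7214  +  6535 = 13749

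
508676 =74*6874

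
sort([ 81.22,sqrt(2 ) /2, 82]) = [ sqrt(2)/2,81.22, 82 ]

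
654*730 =477420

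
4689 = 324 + 4365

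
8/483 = 8/483 = 0.02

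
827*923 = 763321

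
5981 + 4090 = 10071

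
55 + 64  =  119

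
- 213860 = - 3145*68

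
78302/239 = 78302/239 = 327.62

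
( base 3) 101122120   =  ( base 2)1111001010100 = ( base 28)9P8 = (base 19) 129C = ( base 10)7764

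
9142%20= 2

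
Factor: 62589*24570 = 2^1*3^4*5^1*7^1*13^1*31^1*673^1 = 1537811730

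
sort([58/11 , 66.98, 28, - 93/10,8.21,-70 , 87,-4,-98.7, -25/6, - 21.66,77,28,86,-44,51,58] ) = [  -  98.7, - 70, - 44, -21.66, - 93/10,  -  25/6, - 4,58/11, 8.21,28,28,51,58,66.98,77, 86, 87 ]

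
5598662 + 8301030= 13899692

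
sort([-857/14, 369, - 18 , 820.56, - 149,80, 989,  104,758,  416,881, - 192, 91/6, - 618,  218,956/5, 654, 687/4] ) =[ -618, - 192 , - 149,  -  857/14, - 18, 91/6  ,  80, 104, 687/4, 956/5 , 218, 369, 416,654,758,820.56, 881 , 989]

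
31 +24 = 55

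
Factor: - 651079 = - 11^1*13^1*  29^1*157^1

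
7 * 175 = 1225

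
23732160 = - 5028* ( - 4720)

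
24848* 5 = 124240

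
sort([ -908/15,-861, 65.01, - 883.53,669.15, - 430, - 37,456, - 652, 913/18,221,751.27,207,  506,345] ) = [ - 883.53, - 861, - 652, - 430, - 908/15,- 37, 913/18,65.01,207, 221,345, 456, 506, 669.15, 751.27 ] 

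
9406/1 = 9406 = 9406.00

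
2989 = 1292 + 1697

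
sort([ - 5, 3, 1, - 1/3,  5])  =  [ - 5, - 1/3, 1, 3,5 ] 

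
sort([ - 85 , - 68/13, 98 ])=[ - 85,-68/13,98 ]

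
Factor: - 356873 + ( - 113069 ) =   -  469942 = - 2^1*11^1*41^1*521^1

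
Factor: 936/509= 2^3*3^2 * 13^1*509^( -1 ) 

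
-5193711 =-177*29343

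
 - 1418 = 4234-5652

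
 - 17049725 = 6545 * ( - 2605)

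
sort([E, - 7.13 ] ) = [ - 7.13, E]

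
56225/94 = 598 + 13/94 = 598.14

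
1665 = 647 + 1018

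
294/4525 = 294/4525 = 0.06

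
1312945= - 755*( - 1739) 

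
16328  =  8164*2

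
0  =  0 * 220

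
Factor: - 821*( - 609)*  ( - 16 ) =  - 2^4*3^1*7^1*29^1 * 821^1 = - 7999824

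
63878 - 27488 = 36390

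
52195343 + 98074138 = 150269481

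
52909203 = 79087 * 669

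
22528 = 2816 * 8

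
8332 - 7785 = 547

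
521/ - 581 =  - 1  +  60/581 = -0.90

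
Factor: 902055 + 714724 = 29^1*197^1*283^1 =1616779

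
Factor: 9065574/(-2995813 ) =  - 2^1*3^3*7^1*29^1*167^( - 1 ) * 827^1*17939^(-1 )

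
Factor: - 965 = - 5^1 *193^1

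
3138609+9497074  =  12635683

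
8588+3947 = 12535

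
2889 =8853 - 5964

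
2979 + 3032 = 6011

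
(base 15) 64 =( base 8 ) 136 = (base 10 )94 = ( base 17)59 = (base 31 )31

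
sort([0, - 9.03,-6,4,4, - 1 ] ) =[ - 9.03, - 6, - 1,0 , 4, 4 ] 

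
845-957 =  -  112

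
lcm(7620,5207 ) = 312420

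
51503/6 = 8583  +  5/6  =  8583.83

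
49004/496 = 98 + 99/124 =98.80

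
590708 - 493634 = 97074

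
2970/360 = 8+1/4 = 8.25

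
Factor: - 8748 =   -  2^2*3^7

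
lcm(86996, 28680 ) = 2609880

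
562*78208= 43952896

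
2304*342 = 787968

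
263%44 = 43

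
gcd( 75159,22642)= 1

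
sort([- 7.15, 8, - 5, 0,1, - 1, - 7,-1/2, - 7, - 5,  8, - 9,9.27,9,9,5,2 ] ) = [ - 9, - 7.15, - 7, - 7, - 5 ,-5,-1, - 1/2, 0,1,2,5,8,  8 , 9, 9,9.27]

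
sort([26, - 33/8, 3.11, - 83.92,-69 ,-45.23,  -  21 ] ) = [ - 83.92, - 69,  -  45.23, - 21,-33/8,3.11,26]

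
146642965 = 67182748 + 79460217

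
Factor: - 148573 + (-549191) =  - 697764 = - 2^2*3^1*58147^1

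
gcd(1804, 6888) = 164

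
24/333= 8/111 =0.07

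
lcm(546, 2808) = 19656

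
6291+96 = 6387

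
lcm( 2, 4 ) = 4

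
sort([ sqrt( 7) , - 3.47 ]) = [ - 3.47,sqrt( 7) ]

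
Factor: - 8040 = - 2^3*3^1*5^1*67^1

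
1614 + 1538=3152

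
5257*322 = 1692754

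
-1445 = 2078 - 3523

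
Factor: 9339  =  3^1*11^1*283^1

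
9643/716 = 13 + 335/716 = 13.47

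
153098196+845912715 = 999010911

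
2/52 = 1/26 = 0.04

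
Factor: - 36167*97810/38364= - 1768747135/19182 = - 2^( - 1)*3^(- 1 )*5^1*23^( - 1)*59^1 * 139^( - 1 )*613^1*9781^1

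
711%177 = 3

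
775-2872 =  - 2097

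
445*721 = 320845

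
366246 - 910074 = -543828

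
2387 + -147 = 2240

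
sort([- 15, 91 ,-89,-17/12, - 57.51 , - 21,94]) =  [ - 89, - 57.51, - 21,-15,-17/12,  91, 94 ] 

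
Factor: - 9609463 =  - 197^1* 48779^1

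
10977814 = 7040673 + 3937141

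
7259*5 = 36295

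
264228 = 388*681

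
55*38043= 2092365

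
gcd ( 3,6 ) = 3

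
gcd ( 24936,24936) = 24936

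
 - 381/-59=381/59 = 6.46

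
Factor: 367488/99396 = 928/251 = 2^5*29^1*251^(-1 ) 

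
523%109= 87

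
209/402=209/402 = 0.52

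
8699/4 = 8699/4=2174.75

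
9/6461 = 9/6461  =  0.00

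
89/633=89/633=0.14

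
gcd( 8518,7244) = 2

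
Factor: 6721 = 11^1*13^1*47^1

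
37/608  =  37/608=0.06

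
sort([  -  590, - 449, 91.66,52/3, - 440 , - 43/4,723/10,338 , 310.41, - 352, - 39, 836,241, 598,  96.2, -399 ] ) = [ - 590, - 449, - 440,  -  399 , - 352 ,-39,-43/4,52/3,723/10,91.66 , 96.2,  241, 310.41,338,598 , 836 ]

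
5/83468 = 5/83468 = 0.00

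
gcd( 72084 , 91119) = 3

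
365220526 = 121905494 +243315032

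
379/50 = 379/50  =  7.58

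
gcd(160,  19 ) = 1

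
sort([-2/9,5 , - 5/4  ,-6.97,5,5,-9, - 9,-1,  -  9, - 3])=[ - 9,- 9,-9, -6.97,-3,-5/4,-1, - 2/9,5,5,5] 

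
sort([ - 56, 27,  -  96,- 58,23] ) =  [-96, - 58,-56,23, 27 ]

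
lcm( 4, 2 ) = 4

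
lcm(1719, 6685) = 60165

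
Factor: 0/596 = 0 = 0^1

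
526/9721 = 526/9721 = 0.05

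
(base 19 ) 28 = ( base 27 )1J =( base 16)2E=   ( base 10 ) 46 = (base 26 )1K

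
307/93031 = 307/93031 = 0.00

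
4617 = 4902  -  285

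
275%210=65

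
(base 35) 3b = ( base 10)116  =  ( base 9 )138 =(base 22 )56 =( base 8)164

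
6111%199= 141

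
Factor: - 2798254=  -2^1*277^1 * 5051^1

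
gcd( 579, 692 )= 1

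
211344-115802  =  95542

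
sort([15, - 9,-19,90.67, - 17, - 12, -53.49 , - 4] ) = [-53.49,-19, - 17, - 12, - 9, - 4, 15 , 90.67]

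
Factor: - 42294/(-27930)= 5^( - 1 )*7^(- 1)*53^1 = 53/35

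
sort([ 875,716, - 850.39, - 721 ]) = [ - 850.39,-721,716, 875] 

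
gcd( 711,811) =1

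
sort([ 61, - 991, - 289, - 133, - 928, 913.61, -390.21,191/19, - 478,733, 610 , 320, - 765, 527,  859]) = [-991, - 928, - 765, - 478, - 390.21, - 289, - 133,191/19, 61,320,527,610,733,859,913.61] 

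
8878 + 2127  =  11005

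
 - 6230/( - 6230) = 1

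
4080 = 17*240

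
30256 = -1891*( - 16)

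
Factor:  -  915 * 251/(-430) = 45933/86 = 2^( - 1 )*3^1*  43^( - 1 )*61^1*251^1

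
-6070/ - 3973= 1 + 2097/3973=1.53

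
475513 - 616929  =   - 141416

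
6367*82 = 522094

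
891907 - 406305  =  485602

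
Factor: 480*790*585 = 2^6*3^3*5^3*13^1*79^1 = 221832000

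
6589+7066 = 13655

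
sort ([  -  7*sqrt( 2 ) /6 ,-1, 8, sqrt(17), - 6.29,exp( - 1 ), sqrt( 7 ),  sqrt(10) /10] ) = [  -  6.29, - 7*sqrt(2 )/6, - 1, sqrt( 10)/10 , exp( - 1), sqrt (7 ), sqrt(17), 8]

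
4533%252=249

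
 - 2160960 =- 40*54024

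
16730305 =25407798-8677493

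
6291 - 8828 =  - 2537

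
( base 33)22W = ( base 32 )274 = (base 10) 2276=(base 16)8e4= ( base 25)3G1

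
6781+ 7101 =13882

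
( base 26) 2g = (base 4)1010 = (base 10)68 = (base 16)44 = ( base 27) 2e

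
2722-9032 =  - 6310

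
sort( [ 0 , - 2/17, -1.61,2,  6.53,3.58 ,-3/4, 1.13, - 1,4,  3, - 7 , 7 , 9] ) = [  -  7,-1.61, - 1, - 3/4, - 2/17,  0, 1.13 , 2, 3,3.58, 4, 6.53,7 , 9]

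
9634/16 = 602 + 1/8 = 602.12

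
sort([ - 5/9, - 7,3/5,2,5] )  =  [ - 7,  -  5/9,3/5,2, 5]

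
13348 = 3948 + 9400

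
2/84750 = 1/42375 = 0.00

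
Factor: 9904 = 2^4*619^1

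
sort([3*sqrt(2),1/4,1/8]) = [ 1/8,1/4, 3*sqrt (2 )] 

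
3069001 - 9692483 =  -6623482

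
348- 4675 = - 4327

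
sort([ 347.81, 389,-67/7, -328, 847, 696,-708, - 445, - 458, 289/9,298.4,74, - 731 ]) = [ - 731,-708, - 458,-445, - 328, - 67/7,289/9, 74, 298.4, 347.81, 389, 696,847] 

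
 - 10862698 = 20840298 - 31702996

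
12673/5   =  12673/5 = 2534.60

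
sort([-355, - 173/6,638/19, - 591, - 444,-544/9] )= [ - 591, - 444, - 355, - 544/9, - 173/6,638/19]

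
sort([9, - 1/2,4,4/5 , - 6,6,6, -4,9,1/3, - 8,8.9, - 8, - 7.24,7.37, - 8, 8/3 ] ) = [ - 8, - 8, - 8, - 7.24, - 6, - 4, -1/2, 1/3, 4/5,  8/3 , 4,6, 6,7.37, 8.9, 9,9]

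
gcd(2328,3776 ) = 8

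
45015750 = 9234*4875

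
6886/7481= 6886/7481= 0.92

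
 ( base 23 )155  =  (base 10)649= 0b1010001001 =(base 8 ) 1211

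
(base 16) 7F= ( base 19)6D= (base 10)127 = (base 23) 5C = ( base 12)a7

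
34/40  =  17/20 = 0.85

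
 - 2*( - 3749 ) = 7498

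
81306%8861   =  1557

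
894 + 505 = 1399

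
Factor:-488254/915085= - 2^1*5^( - 1)*13^1*89^1*211^1*397^(  -  1)*461^ ( - 1)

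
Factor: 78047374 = 2^1 * 17^1*457^1 * 5023^1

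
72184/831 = 72184/831=86.86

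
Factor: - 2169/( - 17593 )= 9/73 = 3^2*73^ (  -  1)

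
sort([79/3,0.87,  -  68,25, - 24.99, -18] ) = [-68, -24.99,-18,0.87,25,79/3 ] 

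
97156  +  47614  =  144770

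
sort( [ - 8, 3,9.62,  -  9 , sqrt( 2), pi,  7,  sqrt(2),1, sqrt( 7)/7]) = [ - 9, - 8,sqrt ( 7)/7, 1,sqrt( 2 ) , sqrt( 2 ), 3, pi, 7,  9.62 ]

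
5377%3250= 2127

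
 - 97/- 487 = 97/487 = 0.20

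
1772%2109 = 1772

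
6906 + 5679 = 12585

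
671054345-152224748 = 518829597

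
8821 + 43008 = 51829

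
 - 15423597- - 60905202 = 45481605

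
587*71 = 41677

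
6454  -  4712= 1742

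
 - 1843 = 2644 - 4487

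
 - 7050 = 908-7958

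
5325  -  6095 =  -770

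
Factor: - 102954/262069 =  - 2^1*3^1*17159^1*262069^( - 1) 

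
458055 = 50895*9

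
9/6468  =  3/2156  =  0.00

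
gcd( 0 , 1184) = 1184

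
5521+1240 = 6761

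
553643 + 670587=1224230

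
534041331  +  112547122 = 646588453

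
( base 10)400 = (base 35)bf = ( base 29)DN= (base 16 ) 190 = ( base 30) DA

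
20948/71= 20948/71 = 295.04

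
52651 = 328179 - 275528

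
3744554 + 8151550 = 11896104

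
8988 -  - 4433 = 13421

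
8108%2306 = 1190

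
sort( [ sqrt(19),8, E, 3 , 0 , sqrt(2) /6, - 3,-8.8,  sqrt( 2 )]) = [ - 8.8, - 3,0,sqrt(2 ) /6, sqrt( 2 ),E,3,  sqrt(19), 8] 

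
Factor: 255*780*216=42962400 = 2^5*3^5*5^2*13^1*17^1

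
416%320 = 96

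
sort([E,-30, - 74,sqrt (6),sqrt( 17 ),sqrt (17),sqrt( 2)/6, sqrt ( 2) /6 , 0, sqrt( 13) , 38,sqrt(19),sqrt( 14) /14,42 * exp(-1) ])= [  -  74, - 30, 0 , sqrt( 2)/6,sqrt(2)/6,  sqrt( 14 )/14, sqrt(6),  E , sqrt( 13 ),sqrt(17), sqrt( 17),sqrt( 19 ),42*exp ( - 1),  38 ]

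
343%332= 11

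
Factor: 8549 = 83^1*103^1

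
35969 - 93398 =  - 57429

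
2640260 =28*94295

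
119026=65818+53208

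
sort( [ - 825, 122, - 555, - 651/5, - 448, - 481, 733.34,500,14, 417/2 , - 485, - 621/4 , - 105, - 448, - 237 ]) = [ - 825, - 555, - 485, - 481,-448, - 448, - 237, - 621/4, - 651/5, - 105, 14,122,417/2, 500, 733.34 ] 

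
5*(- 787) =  - 3935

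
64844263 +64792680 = 129636943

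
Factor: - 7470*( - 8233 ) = 2^1*3^2*5^1*83^1*8233^1=61500510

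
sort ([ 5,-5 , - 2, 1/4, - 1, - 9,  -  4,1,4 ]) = [-9,-5, - 4, - 2  ,- 1,  1/4,1, 4,  5 ]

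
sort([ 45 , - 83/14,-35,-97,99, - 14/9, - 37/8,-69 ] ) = [ - 97,-69, - 35,-83/14,  -  37/8, - 14/9,45,99]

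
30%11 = 8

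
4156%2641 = 1515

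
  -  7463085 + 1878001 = - 5585084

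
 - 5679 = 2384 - 8063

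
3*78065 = 234195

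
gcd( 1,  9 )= 1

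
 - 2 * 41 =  - 82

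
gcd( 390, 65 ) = 65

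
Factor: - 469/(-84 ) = 2^(-2 )*3^(-1)*67^1 = 67/12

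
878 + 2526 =3404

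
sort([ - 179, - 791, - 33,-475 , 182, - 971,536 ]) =[ - 971,-791 , - 475, - 179, - 33, 182,536 ]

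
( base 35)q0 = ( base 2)1110001110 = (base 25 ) 1BA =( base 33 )rj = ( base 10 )910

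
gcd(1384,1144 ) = 8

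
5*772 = 3860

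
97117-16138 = 80979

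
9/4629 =3/1543 = 0.00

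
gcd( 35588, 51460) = 124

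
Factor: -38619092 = - 2^2 *197^1 * 49009^1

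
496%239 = 18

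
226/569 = 226/569=0.40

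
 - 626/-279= 2 + 68/279 = 2.24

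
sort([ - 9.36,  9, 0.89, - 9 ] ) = [ - 9.36 , - 9, 0.89 , 9 ] 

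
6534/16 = 3267/8 = 408.38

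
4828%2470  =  2358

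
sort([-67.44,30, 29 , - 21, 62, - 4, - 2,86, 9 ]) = [  -  67.44,  -  21 , - 4 ,  -  2, 9,29, 30,62,86]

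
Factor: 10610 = 2^1*5^1*1061^1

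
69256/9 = 7695 + 1/9 = 7695.11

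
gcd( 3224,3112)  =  8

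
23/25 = 23/25 = 0.92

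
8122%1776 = 1018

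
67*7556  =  506252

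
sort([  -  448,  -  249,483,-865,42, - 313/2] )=[ - 865,-448, - 249, - 313/2 , 42,483]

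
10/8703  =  10/8703= 0.00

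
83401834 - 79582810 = 3819024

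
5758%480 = 478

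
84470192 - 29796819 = 54673373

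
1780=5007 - 3227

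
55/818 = 55/818 = 0.07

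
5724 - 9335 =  - 3611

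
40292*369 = 14867748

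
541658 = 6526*83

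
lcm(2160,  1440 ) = 4320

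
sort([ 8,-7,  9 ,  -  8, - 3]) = [ - 8, - 7, - 3, 8 , 9]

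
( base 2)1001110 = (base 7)141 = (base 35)28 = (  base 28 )2m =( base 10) 78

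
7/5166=1/738 = 0.00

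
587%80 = 27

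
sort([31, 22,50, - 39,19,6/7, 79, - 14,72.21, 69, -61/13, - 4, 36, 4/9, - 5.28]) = [ - 39, - 14 ,  -  5.28, - 61/13, - 4 , 4/9,  6/7, 19, 22, 31,36, 50, 69, 72.21,79 ]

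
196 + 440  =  636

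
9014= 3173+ 5841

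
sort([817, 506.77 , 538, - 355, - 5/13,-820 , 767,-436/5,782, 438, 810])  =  [-820,-355, - 436/5,-5/13, 438, 506.77,538,767, 782, 810,817]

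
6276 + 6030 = 12306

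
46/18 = 2 + 5/9=2.56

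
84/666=14/111=0.13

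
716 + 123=839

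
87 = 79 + 8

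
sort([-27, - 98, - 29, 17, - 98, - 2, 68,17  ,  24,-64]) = [ - 98, - 98, -64, - 29, - 27, - 2,17, 17,24,68]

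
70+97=167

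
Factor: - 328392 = - 2^3* 3^2 * 4561^1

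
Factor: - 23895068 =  - 2^2*23^1*179^1*1451^1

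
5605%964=785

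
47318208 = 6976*6783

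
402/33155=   402/33155 =0.01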